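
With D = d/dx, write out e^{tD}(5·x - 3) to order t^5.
5 t + 5 x - 3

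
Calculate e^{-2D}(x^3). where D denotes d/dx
x^{3} - 6 x^{2} + 12 x - 8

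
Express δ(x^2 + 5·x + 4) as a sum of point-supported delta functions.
\frac{\delta(x + 4) + \delta(x + 1)}{3}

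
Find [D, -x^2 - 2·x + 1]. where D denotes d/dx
- 2 x - 2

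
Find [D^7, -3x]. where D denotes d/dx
-21D^{6}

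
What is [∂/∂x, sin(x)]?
\cos{\left(x \right)}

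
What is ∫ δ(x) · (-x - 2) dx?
-2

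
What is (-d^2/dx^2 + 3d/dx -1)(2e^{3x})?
- 2 e^{3 x}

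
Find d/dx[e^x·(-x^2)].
x \left(- x - 2\right) e^{x}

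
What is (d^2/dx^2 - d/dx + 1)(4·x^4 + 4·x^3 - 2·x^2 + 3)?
4 x^{4} - 12 x^{3} + 34 x^{2} + 28 x - 1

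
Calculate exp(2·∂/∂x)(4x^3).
4 x^{3} + 24 x^{2} + 48 x + 32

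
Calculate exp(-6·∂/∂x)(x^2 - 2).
x^{2} - 12 x + 34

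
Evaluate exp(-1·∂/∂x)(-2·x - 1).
1 - 2 x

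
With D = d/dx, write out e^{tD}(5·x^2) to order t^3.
5 t^{2} + 10 t x + 5 x^{2}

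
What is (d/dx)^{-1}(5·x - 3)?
\frac{5 x^{2}}{2} - 3 x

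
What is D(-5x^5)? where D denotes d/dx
- 25 x^{4}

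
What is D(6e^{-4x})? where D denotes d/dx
- 24 e^{- 4 x}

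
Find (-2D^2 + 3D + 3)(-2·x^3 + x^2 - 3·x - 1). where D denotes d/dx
- 6 x^{3} - 15 x^{2} + 21 x - 16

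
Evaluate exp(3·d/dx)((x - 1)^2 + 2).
x^{2} + 4 x + 6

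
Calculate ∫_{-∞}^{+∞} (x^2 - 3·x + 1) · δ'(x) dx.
3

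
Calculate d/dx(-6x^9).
- 54 x^{8}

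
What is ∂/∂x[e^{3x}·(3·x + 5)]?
9 \left(x + 2\right) e^{3 x}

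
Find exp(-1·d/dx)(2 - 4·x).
6 - 4 x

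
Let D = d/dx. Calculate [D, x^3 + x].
3 x^{2} + 1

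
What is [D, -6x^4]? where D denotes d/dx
- 24 x^{3}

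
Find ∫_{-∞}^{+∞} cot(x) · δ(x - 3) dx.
\cot{\left(3 \right)}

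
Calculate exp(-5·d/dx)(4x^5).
4 x^{5} - 100 x^{4} + 1000 x^{3} - 5000 x^{2} + 12500 x - 12500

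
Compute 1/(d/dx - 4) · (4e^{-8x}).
- \frac{e^{- 8 x}}{3}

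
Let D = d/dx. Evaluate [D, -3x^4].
- 12 x^{3}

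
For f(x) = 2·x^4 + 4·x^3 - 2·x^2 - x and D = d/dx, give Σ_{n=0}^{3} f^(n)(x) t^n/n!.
t^{3} \left(8 x + 4\right) + t^{2} \left(12 x^{2} + 12 x - 2\right) + t \left(8 x^{3} + 12 x^{2} - 4 x - 1\right) + 2 x^{4} + 4 x^{3} - 2 x^{2} - x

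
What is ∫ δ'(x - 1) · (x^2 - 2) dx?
-2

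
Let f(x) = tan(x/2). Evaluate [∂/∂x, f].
\frac{1}{\cos{\left(x \right)} + 1}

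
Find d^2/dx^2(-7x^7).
- 294 x^{5}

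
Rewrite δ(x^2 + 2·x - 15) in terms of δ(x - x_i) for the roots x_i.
\frac{\delta(x - 3) + \delta(x + 5)}{8}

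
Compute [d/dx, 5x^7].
35 x^{6}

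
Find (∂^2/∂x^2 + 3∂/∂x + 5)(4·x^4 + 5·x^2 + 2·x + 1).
20 x^{4} + 48 x^{3} + 73 x^{2} + 40 x + 21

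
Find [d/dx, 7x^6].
42 x^{5}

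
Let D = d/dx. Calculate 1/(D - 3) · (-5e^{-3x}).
\frac{5 e^{- 3 x}}{6}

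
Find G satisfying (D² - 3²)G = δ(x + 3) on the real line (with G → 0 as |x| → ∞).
-\frac{e^{-3|x + 3|}}{6}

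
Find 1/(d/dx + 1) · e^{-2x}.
- e^{- 2 x}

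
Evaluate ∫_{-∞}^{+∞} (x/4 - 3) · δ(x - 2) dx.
- \frac{5}{2}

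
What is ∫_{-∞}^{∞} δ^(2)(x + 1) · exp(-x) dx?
e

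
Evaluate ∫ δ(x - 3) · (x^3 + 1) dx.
28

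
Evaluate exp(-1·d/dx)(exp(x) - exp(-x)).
- e^{1 - x} + e^{x - 1}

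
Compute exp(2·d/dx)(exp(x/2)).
e^{\frac{x}{2} + 1}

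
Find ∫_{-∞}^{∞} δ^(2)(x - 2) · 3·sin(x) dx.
- 3 \sin{\left(2 \right)}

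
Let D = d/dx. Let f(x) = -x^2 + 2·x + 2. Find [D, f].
2 - 2 x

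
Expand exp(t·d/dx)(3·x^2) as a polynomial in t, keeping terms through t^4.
3 t^{2} + 6 t x + 3 x^{2}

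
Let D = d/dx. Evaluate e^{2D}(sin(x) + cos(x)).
\sqrt{2} \sin{\left(x + \frac{\pi}{4} + 2 \right)}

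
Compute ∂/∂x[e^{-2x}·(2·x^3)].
x^{2} \left(6 - 4 x\right) e^{- 2 x}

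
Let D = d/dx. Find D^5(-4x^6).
- 2880 x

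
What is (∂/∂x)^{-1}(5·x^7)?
\frac{5 x^{8}}{8}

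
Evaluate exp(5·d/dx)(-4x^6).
- 4 x^{6} - 120 x^{5} - 1500 x^{4} - 10000 x^{3} - 37500 x^{2} - 75000 x - 62500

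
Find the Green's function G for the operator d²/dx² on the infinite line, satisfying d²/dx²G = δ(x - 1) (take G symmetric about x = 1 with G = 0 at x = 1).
\frac{|x - 1|}{2}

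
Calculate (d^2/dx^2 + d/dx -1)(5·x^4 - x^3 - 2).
- 5 x^{4} + 21 x^{3} + 57 x^{2} - 6 x + 2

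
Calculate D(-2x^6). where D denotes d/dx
- 12 x^{5}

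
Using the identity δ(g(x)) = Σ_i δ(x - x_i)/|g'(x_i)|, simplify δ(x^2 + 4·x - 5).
\frac{\delta(x - 1) + \delta(x + 5)}{6}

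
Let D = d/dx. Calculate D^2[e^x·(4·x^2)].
4 \left(x^{2} + 4 x + 2\right) e^{x}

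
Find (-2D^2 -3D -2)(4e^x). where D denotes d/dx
- 28 e^{x}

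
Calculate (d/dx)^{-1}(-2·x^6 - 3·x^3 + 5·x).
- \frac{2 x^{7}}{7} - \frac{3 x^{4}}{4} + \frac{5 x^{2}}{2}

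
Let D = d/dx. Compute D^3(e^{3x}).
27 e^{3 x}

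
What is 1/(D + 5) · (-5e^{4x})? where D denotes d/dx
- \frac{5 e^{4 x}}{9}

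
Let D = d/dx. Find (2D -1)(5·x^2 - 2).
- 5 x^{2} + 20 x + 2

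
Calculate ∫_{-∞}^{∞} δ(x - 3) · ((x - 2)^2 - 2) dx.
-1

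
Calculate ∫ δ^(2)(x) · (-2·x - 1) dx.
0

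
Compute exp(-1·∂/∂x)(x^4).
x^{4} - 4 x^{3} + 6 x^{2} - 4 x + 1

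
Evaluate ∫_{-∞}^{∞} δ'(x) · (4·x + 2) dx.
-4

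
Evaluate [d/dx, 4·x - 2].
4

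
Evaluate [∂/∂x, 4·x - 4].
4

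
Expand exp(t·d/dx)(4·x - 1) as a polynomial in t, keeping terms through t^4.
4 t + 4 x - 1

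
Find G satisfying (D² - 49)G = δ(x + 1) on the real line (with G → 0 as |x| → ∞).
-\frac{e^{-7|x + 1|}}{14}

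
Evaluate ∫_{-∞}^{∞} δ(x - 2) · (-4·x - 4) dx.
-12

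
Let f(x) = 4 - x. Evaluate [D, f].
-1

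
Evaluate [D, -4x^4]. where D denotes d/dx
- 16 x^{3}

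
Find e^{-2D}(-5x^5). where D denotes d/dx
- 5 x^{5} + 50 x^{4} - 200 x^{3} + 400 x^{2} - 400 x + 160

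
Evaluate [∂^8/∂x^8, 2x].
16\frac{d^{7}}{dx^{7}}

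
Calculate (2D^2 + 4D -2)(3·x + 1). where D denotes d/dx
10 - 6 x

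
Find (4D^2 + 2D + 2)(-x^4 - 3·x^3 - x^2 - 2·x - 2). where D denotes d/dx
- 2 x^{4} - 14 x^{3} - 68 x^{2} - 80 x - 16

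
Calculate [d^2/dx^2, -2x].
-4\frac{d}{dx}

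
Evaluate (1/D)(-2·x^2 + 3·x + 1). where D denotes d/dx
- \frac{2 x^{3}}{3} + \frac{3 x^{2}}{2} + x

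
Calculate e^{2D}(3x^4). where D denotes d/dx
3 x^{4} + 24 x^{3} + 72 x^{2} + 96 x + 48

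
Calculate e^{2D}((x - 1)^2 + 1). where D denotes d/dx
x^{2} + 2 x + 2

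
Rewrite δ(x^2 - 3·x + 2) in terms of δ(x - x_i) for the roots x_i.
\frac{\delta(x - 2) + \delta(x - 1)}{1}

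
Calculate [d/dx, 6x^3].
18 x^{2}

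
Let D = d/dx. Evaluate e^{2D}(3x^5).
3 x^{5} + 30 x^{4} + 120 x^{3} + 240 x^{2} + 240 x + 96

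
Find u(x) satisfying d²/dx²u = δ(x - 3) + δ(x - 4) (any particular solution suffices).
\frac{|x - 3|}{2} + \frac{|x - 4|}{2}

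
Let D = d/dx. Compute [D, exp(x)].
e^{x}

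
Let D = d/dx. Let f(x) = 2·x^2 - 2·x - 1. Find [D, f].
4 x - 2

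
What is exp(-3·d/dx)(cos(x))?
\cos{\left(x - 3 \right)}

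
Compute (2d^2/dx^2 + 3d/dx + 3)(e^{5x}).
68 e^{5 x}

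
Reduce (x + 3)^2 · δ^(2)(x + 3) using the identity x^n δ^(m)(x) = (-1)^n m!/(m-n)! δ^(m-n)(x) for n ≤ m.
2\delta(x + 3)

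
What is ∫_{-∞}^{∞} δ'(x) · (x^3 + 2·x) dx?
-2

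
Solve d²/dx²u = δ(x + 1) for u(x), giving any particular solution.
\frac{|x + 1|}{2}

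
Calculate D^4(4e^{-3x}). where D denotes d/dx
324 e^{- 3 x}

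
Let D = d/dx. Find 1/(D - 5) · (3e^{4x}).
- 3 e^{4 x}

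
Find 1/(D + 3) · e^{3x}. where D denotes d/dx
\frac{e^{3 x}}{6}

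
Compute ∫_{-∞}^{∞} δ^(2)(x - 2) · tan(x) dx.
\frac{2 \tan{\left(2 \right)}}{\cos^{2}{\left(2 \right)}}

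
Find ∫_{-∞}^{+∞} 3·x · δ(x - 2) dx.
6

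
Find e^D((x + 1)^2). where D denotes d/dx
x^{2} + 4 x + 4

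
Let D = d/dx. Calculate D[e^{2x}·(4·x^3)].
x^{2} \left(8 x + 12\right) e^{2 x}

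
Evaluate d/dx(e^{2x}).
2 e^{2 x}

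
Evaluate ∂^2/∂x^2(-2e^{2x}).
- 8 e^{2 x}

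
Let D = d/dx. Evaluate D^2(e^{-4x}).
16 e^{- 4 x}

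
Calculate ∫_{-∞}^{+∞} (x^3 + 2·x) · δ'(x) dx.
-2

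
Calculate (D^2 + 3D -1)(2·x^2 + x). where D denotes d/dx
- 2 x^{2} + 11 x + 7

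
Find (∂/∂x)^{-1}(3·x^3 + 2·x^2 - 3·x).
\frac{3 x^{4}}{4} + \frac{2 x^{3}}{3} - \frac{3 x^{2}}{2}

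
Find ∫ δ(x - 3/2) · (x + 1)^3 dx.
\frac{125}{8}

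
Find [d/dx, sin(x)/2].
\frac{\cos{\left(x \right)}}{2}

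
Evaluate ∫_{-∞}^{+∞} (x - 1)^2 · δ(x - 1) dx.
0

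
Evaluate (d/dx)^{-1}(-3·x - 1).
- \frac{3 x^{2}}{2} - x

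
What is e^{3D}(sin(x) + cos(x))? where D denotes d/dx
\sqrt{2} \sin{\left(x + \frac{\pi}{4} + 3 \right)}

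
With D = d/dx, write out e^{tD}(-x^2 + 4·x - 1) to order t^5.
- t^{2} - 2 t \left(x - 2\right) - x^{2} + 4 x - 1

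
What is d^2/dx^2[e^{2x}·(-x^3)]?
- 2 x \left(2 x^{2} + 6 x + 3\right) e^{2 x}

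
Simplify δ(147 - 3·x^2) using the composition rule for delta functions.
\frac{\delta(x - 7) + \delta(x + 7)}{42}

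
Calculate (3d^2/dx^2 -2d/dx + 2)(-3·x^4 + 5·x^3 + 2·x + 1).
- 6 x^{4} + 34 x^{3} - 138 x^{2} + 94 x - 2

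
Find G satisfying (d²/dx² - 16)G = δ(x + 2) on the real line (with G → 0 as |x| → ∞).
-\frac{e^{-4|x + 2|}}{8}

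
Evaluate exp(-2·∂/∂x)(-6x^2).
- 6 x^{2} + 24 x - 24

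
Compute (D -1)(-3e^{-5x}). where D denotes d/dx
18 e^{- 5 x}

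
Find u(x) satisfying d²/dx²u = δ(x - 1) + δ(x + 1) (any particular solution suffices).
\frac{|x - 1|}{2} + \frac{|x + 1|}{2}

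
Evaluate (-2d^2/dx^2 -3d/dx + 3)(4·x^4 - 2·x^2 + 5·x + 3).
12 x^{4} - 48 x^{3} - 102 x^{2} + 27 x + 2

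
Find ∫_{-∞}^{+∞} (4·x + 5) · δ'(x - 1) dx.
-4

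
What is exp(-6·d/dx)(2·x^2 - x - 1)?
2 x^{2} - 25 x + 77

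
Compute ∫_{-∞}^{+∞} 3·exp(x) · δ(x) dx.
3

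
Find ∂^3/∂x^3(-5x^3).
-30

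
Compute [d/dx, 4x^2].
8 x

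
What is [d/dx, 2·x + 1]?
2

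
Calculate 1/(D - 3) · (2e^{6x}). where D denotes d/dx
\frac{2 e^{6 x}}{3}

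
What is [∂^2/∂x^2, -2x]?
-4\frac{d}{dx}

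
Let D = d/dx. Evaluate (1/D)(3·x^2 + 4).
x^{3} + 4 x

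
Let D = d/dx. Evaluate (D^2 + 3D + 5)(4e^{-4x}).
36 e^{- 4 x}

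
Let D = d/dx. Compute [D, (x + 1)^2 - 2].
2 x + 2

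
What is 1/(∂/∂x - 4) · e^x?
- \frac{e^{x}}{3}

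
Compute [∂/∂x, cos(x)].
- \sin{\left(x \right)}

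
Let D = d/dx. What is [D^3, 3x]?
9D^{2}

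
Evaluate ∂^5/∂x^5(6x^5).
720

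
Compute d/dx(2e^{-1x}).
- 2 e^{- x}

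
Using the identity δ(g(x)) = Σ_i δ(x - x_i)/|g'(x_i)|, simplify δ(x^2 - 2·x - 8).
\frac{\delta(x - 4) + \delta(x + 2)}{6}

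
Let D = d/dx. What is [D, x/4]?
\frac{1}{4}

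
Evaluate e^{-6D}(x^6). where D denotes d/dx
x^{6} - 36 x^{5} + 540 x^{4} - 4320 x^{3} + 19440 x^{2} - 46656 x + 46656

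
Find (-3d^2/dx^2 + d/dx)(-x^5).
5 x^{3} \left(12 - x\right)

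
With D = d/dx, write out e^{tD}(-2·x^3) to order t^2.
2 x \left(- 3 t^{2} - 3 t x - x^{2}\right)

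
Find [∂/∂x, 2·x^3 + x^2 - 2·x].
6 x^{2} + 2 x - 2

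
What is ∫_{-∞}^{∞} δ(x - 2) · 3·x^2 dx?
12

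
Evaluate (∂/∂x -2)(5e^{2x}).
0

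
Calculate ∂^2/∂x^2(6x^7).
252 x^{5}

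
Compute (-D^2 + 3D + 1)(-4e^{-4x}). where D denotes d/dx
108 e^{- 4 x}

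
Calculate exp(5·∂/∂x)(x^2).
x^{2} + 10 x + 25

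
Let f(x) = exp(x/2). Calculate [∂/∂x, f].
\frac{e^{\frac{x}{2}}}{2}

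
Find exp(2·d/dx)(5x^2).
5 x^{2} + 20 x + 20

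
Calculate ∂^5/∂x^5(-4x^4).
0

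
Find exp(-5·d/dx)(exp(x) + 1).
e^{x - 5} + 1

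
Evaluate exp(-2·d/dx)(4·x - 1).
4 x - 9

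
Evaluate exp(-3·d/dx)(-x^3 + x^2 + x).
- x^{3} + 10 x^{2} - 32 x + 33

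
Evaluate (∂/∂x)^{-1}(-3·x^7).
- \frac{3 x^{8}}{8}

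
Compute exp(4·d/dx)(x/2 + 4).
\frac{x}{2} + 6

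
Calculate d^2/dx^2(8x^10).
720 x^{8}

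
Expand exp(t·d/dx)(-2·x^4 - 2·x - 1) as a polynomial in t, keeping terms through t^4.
- 2 t^{4} - 8 t^{3} x - 12 t^{2} x^{2} - 2 t \left(4 x^{3} + 1\right) - 2 x^{4} - 2 x - 1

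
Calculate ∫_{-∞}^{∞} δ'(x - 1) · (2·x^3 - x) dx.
-5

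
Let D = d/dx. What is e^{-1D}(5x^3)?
5 x^{3} - 15 x^{2} + 15 x - 5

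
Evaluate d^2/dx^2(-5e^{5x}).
- 125 e^{5 x}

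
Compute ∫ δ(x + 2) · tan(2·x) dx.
- \tan{\left(4 \right)}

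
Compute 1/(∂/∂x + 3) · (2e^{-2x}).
2 e^{- 2 x}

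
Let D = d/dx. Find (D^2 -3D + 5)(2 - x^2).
- 5 x^{2} + 6 x + 8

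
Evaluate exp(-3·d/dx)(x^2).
x^{2} - 6 x + 9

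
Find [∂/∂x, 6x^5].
30 x^{4}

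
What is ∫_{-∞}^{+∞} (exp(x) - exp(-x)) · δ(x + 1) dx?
- 2 \sinh{\left(1 \right)}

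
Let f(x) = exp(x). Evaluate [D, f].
e^{x}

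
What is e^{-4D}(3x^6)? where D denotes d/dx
3 x^{6} - 72 x^{5} + 720 x^{4} - 3840 x^{3} + 11520 x^{2} - 18432 x + 12288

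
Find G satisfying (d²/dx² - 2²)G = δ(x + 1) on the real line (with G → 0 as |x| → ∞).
-\frac{e^{-2|x + 1|}}{4}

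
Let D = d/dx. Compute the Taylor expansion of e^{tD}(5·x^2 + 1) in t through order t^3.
5 t^{2} + 10 t x + 5 x^{2} + 1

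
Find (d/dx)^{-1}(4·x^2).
\frac{4 x^{3}}{3}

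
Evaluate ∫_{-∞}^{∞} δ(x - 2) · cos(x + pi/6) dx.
\cos{\left(\frac{\pi}{6} + 2 \right)}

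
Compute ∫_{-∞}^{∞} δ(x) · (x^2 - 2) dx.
-2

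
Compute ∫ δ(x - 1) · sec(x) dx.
\sec{\left(1 \right)}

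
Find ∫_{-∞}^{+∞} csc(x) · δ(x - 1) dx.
\csc{\left(1 \right)}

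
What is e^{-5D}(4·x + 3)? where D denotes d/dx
4 x - 17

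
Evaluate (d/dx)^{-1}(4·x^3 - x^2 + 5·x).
x^{4} - \frac{x^{3}}{3} + \frac{5 x^{2}}{2}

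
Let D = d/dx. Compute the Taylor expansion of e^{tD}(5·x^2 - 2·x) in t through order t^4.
5 t^{2} + 2 t \left(5 x - 1\right) + 5 x^{2} - 2 x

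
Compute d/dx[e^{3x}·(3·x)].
\left(9 x + 3\right) e^{3 x}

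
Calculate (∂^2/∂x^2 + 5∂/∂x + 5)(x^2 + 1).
5 x^{2} + 10 x + 7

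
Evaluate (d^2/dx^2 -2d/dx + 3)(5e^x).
10 e^{x}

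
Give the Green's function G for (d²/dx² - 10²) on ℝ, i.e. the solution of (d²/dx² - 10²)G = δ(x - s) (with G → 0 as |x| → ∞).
-\frac{e^{-10|x-s|}}{20}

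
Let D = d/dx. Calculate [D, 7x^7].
49 x^{6}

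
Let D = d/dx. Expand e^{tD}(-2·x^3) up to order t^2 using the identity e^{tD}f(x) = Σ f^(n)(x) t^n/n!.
2 x \left(- 3 t^{2} - 3 t x - x^{2}\right)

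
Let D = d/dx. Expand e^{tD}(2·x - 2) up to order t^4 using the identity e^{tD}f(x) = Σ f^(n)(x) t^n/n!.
2 t + 2 x - 2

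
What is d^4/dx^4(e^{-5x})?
625 e^{- 5 x}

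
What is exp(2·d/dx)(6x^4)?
6 x^{4} + 48 x^{3} + 144 x^{2} + 192 x + 96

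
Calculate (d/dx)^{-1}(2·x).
x^{2}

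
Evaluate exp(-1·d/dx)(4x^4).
4 x^{4} - 16 x^{3} + 24 x^{2} - 16 x + 4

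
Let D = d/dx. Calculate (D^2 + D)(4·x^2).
8 x + 8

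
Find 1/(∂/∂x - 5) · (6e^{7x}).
3 e^{7 x}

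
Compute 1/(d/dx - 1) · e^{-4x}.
- \frac{e^{- 4 x}}{5}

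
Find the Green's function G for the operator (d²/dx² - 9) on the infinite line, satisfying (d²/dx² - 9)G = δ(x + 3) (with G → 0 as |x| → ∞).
-\frac{e^{-3|x + 3|}}{6}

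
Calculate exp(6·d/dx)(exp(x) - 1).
e^{x + 6} - 1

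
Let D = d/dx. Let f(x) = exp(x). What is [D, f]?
e^{x}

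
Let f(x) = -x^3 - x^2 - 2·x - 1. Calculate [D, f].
- 3 x^{2} - 2 x - 2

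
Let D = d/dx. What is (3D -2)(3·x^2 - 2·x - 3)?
2 x \left(11 - 3 x\right)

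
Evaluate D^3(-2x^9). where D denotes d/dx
- 1008 x^{6}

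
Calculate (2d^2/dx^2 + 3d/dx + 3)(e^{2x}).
17 e^{2 x}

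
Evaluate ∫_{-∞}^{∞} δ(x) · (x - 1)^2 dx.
1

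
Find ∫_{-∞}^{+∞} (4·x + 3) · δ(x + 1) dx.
-1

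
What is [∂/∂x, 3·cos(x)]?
- 3 \sin{\left(x \right)}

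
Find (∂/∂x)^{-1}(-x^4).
- \frac{x^{5}}{5}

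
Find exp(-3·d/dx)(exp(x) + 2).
e^{x - 3} + 2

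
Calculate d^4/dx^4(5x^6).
1800 x^{2}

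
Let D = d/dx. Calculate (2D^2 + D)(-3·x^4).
12 x^{2} \left(- x - 6\right)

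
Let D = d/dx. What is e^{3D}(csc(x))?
\csc{\left(x + 3 \right)}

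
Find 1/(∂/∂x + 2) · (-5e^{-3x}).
5 e^{- 3 x}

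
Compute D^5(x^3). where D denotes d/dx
0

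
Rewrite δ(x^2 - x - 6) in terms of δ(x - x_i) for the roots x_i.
\frac{\delta(x + 2) + \delta(x - 3)}{5}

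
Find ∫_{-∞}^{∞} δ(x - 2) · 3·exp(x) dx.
3 e^{2}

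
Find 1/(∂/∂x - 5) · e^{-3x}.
- \frac{e^{- 3 x}}{8}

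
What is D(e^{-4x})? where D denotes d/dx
- 4 e^{- 4 x}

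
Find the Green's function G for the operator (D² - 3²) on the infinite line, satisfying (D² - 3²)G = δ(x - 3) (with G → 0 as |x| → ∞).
-\frac{e^{-3|x - 3|}}{6}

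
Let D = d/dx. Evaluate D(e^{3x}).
3 e^{3 x}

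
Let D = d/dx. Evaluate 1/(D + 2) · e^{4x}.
\frac{e^{4 x}}{6}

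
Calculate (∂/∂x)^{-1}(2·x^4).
\frac{2 x^{5}}{5}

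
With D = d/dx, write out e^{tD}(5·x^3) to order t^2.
5 x \left(3 t^{2} + 3 t x + x^{2}\right)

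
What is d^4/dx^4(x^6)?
360 x^{2}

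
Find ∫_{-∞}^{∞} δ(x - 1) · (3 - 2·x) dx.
1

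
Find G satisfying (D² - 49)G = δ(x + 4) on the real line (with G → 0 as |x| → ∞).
-\frac{e^{-7|x + 4|}}{14}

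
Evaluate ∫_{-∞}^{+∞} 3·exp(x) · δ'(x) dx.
-3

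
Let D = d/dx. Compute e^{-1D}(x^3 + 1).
x \left(x^{2} - 3 x + 3\right)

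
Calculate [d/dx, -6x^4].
- 24 x^{3}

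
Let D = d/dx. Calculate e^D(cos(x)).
\cos{\left(x + 1 \right)}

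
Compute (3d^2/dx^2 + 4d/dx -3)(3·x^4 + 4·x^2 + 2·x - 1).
- 9 x^{4} + 48 x^{3} + 96 x^{2} + 26 x + 35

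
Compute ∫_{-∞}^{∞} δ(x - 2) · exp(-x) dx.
e^{-2}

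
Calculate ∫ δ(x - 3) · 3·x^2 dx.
27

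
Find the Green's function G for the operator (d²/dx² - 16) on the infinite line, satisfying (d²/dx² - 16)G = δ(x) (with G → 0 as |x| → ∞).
-\frac{e^{-4|x|}}{8}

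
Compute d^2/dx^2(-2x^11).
- 220 x^{9}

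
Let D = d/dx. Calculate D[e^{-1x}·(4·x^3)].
4 x^{2} \left(3 - x\right) e^{- x}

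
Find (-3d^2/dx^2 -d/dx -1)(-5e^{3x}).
155 e^{3 x}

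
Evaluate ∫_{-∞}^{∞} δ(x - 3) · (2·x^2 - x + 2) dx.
17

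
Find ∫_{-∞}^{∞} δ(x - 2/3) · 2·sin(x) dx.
2 \sin{\left(\frac{2}{3} \right)}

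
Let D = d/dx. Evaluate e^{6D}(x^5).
x^{5} + 30 x^{4} + 360 x^{3} + 2160 x^{2} + 6480 x + 7776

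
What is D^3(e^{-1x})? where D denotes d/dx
- e^{- x}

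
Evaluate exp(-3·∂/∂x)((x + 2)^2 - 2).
x^{2} - 2 x - 1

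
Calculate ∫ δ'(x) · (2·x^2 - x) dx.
1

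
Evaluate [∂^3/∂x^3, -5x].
-15\frac{d^{2}}{dx^{2}}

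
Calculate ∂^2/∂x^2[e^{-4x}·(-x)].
8 \left(1 - 2 x\right) e^{- 4 x}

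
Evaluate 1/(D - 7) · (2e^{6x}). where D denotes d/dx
- 2 e^{6 x}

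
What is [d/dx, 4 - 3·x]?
-3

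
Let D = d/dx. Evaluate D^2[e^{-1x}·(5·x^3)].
5 x \left(x^{2} - 6 x + 6\right) e^{- x}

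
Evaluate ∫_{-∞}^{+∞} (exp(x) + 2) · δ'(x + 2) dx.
- \frac{1}{e^{2}}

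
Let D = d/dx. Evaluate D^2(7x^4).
84 x^{2}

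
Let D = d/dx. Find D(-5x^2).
- 10 x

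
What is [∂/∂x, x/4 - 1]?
\frac{1}{4}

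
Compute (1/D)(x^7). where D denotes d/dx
\frac{x^{8}}{8}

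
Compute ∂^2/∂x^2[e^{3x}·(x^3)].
3 x \left(3 x^{2} + 6 x + 2\right) e^{3 x}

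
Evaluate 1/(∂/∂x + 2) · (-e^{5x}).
- \frac{e^{5 x}}{7}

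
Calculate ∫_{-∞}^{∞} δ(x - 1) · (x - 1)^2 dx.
0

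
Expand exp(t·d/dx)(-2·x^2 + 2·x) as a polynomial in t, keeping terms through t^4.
- 2 t^{2} - 2 t \left(2 x - 1\right) - 2 x^{2} + 2 x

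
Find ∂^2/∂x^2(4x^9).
288 x^{7}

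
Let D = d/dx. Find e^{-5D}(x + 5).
x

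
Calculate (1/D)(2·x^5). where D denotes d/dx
\frac{x^{6}}{3}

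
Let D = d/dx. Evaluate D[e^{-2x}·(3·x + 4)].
\left(- 6 x - 5\right) e^{- 2 x}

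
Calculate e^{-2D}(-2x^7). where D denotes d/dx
- 2 x^{7} + 28 x^{6} - 168 x^{5} + 560 x^{4} - 1120 x^{3} + 1344 x^{2} - 896 x + 256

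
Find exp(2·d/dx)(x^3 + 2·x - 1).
x^{3} + 6 x^{2} + 14 x + 11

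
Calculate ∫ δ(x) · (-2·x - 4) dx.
-4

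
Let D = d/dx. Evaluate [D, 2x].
2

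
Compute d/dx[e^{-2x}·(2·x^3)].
x^{2} \left(6 - 4 x\right) e^{- 2 x}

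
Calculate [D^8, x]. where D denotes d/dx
8D^{7}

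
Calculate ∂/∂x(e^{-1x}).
- e^{- x}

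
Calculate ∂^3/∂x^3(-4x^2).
0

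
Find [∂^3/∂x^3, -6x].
-18\frac{d^{2}}{dx^{2}}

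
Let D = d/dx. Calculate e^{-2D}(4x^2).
4 x^{2} - 16 x + 16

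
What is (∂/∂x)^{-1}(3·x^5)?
\frac{x^{6}}{2}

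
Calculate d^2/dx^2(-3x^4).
- 36 x^{2}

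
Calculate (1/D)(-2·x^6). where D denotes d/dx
- \frac{2 x^{7}}{7}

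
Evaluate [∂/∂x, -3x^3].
- 9 x^{2}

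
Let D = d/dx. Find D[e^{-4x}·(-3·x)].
3 \left(4 x - 1\right) e^{- 4 x}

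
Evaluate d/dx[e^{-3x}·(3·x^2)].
3 x \left(2 - 3 x\right) e^{- 3 x}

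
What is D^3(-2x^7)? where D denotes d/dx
- 420 x^{4}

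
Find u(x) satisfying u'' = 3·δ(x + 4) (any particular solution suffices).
\frac{3|x + 4|}{2}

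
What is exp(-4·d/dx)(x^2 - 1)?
x^{2} - 8 x + 15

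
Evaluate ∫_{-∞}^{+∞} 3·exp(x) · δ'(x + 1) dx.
- \frac{3}{e}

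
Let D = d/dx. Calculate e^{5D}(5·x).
5 x + 25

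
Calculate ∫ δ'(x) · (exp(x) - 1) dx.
-1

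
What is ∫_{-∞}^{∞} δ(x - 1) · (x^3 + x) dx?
2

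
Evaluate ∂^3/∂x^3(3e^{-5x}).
- 375 e^{- 5 x}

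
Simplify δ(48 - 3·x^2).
\frac{\delta(x - 4) + \delta(x + 4)}{24}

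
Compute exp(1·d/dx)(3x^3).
3 x^{3} + 9 x^{2} + 9 x + 3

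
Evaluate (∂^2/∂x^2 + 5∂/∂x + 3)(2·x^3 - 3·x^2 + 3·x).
6 x^{3} + 21 x^{2} - 9 x + 9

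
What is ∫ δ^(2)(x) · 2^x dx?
\log{\left(2 \right)}^{2}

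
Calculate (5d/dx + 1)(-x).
- x - 5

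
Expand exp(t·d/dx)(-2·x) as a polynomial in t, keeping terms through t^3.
- 2 t - 2 x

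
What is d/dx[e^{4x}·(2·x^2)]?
4 x \left(2 x + 1\right) e^{4 x}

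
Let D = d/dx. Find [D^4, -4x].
-16D^{3}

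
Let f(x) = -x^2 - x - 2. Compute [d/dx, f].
- 2 x - 1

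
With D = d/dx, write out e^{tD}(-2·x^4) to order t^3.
2 x \left(- 4 t^{3} - 6 t^{2} x - 4 t x^{2} - x^{3}\right)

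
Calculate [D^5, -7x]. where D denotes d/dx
-35D^{4}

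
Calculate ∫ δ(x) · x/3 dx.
0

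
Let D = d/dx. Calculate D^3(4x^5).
240 x^{2}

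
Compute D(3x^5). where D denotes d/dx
15 x^{4}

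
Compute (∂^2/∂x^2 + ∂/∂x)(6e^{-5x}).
120 e^{- 5 x}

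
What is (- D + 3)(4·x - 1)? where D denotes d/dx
12 x - 7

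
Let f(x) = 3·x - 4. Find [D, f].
3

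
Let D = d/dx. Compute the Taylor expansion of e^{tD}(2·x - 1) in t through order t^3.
2 t + 2 x - 1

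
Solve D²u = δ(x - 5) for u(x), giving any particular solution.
\frac{|x - 5|}{2}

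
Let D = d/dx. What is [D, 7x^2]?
14 x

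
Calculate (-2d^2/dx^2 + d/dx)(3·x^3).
9 x \left(x - 4\right)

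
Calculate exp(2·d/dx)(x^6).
x^{6} + 12 x^{5} + 60 x^{4} + 160 x^{3} + 240 x^{2} + 192 x + 64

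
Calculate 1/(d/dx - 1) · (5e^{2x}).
5 e^{2 x}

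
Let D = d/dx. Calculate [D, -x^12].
- 12 x^{11}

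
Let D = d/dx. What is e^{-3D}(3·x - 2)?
3 x - 11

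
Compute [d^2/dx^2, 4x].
8\frac{d}{dx}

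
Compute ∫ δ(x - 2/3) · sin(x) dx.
\sin{\left(\frac{2}{3} \right)}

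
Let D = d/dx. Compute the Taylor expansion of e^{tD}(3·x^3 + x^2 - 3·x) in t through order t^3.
3 t^{3} + t^{2} \left(9 x + 1\right) + t \left(9 x^{2} + 2 x - 3\right) + 3 x^{3} + x^{2} - 3 x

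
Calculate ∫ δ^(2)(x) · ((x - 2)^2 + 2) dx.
2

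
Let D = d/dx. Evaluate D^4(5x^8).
8400 x^{4}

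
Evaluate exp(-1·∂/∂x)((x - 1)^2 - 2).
x^{2} - 4 x + 2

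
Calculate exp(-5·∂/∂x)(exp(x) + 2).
e^{x - 5} + 2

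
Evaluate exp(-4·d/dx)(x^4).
x^{4} - 16 x^{3} + 96 x^{2} - 256 x + 256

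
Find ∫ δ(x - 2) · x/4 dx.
\frac{1}{2}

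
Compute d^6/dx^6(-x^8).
- 20160 x^{2}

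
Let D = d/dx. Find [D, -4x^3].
- 12 x^{2}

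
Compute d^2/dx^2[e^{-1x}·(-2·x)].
2 \left(2 - x\right) e^{- x}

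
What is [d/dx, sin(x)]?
\cos{\left(x \right)}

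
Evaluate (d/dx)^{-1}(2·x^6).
\frac{2 x^{7}}{7}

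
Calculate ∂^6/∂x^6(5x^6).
3600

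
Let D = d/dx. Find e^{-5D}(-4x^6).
- 4 x^{6} + 120 x^{5} - 1500 x^{4} + 10000 x^{3} - 37500 x^{2} + 75000 x - 62500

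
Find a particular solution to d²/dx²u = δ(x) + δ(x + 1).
\frac{|x|}{2} + \frac{|x + 1|}{2}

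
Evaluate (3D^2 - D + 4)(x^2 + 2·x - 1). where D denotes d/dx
2 x \left(2 x + 3\right)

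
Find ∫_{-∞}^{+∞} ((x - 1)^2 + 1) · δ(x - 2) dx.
2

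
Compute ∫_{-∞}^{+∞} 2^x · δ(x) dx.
1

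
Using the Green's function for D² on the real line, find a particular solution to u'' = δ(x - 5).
\frac{|x - 5|}{2}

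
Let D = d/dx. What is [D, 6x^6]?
36 x^{5}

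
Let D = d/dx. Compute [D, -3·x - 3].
-3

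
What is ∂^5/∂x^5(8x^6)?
5760 x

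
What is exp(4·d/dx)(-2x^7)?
- 2 x^{7} - 56 x^{6} - 672 x^{5} - 4480 x^{4} - 17920 x^{3} - 43008 x^{2} - 57344 x - 32768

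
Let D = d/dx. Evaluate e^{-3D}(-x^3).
- x^{3} + 9 x^{2} - 27 x + 27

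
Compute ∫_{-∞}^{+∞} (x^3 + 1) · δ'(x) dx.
0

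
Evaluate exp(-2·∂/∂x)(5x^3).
5 x^{3} - 30 x^{2} + 60 x - 40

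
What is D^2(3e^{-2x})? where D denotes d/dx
12 e^{- 2 x}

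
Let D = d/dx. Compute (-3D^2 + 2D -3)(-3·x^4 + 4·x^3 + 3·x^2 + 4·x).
9 x^{4} - 36 x^{3} + 123 x^{2} - 72 x - 10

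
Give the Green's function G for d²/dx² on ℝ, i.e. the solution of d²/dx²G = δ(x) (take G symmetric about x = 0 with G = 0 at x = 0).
\frac{|x|}{2}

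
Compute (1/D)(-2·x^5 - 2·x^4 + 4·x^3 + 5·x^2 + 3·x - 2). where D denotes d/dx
- \frac{x^{6}}{3} - \frac{2 x^{5}}{5} + x^{4} + \frac{5 x^{3}}{3} + \frac{3 x^{2}}{2} - 2 x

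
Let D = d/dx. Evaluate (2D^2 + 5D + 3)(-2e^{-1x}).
0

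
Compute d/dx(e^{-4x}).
- 4 e^{- 4 x}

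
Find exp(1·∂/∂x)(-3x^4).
- 3 x^{4} - 12 x^{3} - 18 x^{2} - 12 x - 3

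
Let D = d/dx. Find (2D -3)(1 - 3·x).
9 x - 9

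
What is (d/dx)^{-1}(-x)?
- \frac{x^{2}}{2}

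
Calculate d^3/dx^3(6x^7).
1260 x^{4}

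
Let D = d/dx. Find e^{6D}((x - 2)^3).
x^{3} + 12 x^{2} + 48 x + 64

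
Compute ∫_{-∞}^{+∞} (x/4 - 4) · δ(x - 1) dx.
- \frac{15}{4}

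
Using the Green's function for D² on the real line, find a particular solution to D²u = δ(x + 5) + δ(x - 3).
\frac{|x + 5|}{2} + \frac{|x - 3|}{2}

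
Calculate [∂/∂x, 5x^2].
10 x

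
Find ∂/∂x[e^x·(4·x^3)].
4 x^{2} \left(x + 3\right) e^{x}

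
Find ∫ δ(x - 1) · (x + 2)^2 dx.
9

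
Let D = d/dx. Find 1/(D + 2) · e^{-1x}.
e^{- x}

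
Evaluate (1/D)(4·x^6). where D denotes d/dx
\frac{4 x^{7}}{7}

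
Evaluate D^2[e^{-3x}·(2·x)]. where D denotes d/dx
6 \left(3 x - 2\right) e^{- 3 x}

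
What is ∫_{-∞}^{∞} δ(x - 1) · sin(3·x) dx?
\sin{\left(3 \right)}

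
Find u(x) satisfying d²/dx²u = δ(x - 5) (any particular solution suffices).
\frac{|x - 5|}{2}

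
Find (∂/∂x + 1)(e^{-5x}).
- 4 e^{- 5 x}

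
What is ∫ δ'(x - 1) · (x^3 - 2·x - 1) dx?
-1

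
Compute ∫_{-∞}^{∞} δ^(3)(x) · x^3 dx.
-6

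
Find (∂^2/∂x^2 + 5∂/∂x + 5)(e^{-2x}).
- e^{- 2 x}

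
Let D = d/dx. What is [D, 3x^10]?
30 x^{9}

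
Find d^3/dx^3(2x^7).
420 x^{4}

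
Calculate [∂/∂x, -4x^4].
- 16 x^{3}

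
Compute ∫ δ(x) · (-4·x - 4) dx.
-4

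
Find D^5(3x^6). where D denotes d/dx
2160 x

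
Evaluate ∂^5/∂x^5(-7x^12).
- 665280 x^{7}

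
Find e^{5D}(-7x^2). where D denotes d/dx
- 7 x^{2} - 70 x - 175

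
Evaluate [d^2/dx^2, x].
2\frac{d}{dx}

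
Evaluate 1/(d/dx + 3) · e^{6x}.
\frac{e^{6 x}}{9}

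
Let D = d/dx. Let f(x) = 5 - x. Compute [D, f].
-1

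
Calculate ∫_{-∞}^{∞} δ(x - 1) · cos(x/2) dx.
\cos{\left(\frac{1}{2} \right)}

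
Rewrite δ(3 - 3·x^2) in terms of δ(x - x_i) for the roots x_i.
\frac{\delta(x - 1) + \delta(x + 1)}{6}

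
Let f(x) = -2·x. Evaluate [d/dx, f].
-2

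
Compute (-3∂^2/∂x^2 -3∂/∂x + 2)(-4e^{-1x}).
- 8 e^{- x}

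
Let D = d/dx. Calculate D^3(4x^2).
0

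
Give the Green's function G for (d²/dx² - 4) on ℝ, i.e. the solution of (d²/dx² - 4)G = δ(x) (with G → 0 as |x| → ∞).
-\frac{e^{-2|x|}}{4}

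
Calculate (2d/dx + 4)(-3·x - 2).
- 12 x - 14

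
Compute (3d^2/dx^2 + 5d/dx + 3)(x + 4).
3 x + 17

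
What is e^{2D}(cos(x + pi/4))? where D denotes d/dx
\cos{\left(x + \frac{\pi}{4} + 2 \right)}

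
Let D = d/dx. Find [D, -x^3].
- 3 x^{2}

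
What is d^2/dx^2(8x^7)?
336 x^{5}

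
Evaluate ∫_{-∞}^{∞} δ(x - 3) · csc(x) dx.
\csc{\left(3 \right)}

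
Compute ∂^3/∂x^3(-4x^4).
- 96 x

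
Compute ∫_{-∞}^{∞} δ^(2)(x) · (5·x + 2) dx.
0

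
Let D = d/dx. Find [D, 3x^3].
9 x^{2}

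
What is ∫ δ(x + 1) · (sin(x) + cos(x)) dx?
- \sin{\left(1 \right)} + \cos{\left(1 \right)}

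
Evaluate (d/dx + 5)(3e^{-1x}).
12 e^{- x}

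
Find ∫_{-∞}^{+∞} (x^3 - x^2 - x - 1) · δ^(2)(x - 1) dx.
4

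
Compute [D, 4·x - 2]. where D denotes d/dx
4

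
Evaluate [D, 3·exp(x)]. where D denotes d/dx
3 e^{x}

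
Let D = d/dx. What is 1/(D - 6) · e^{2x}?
- \frac{e^{2 x}}{4}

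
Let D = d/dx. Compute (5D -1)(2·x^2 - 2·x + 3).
- 2 x^{2} + 22 x - 13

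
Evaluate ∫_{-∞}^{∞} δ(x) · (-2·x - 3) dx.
-3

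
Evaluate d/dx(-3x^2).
- 6 x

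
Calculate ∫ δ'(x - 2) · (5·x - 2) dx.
-5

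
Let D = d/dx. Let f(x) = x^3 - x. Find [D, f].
3 x^{2} - 1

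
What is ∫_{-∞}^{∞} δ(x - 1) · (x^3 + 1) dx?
2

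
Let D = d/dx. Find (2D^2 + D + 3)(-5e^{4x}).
- 195 e^{4 x}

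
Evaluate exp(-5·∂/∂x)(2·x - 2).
2 x - 12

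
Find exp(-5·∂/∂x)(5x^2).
5 x^{2} - 50 x + 125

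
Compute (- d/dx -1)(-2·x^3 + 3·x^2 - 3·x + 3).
x \left(2 x^{2} + 3 x - 3\right)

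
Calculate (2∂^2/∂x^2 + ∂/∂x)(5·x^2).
10 x + 20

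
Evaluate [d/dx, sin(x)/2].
\frac{\cos{\left(x \right)}}{2}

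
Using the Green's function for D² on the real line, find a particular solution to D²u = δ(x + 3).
\frac{|x + 3|}{2}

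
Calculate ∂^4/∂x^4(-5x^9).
- 15120 x^{5}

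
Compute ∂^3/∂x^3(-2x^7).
- 420 x^{4}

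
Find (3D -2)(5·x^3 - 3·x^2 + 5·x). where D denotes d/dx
- 10 x^{3} + 51 x^{2} - 28 x + 15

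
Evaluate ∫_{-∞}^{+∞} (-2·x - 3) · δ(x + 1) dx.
-1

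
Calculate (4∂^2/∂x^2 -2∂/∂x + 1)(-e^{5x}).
- 91 e^{5 x}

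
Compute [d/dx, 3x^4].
12 x^{3}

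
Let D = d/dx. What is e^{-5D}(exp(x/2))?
e^{\frac{x}{2} - \frac{5}{2}}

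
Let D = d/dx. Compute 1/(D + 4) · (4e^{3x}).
\frac{4 e^{3 x}}{7}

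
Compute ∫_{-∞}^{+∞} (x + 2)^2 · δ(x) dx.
4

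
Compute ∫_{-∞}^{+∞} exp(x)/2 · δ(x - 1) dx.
\frac{e}{2}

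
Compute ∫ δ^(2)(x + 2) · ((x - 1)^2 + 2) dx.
2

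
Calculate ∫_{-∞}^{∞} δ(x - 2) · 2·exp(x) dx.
2 e^{2}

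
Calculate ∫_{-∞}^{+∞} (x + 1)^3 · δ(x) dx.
1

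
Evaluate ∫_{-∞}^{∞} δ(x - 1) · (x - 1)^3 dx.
0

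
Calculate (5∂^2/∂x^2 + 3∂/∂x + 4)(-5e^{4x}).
- 480 e^{4 x}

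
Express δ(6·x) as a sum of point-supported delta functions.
\frac{\delta(x)}{6}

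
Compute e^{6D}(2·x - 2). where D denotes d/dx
2 x + 10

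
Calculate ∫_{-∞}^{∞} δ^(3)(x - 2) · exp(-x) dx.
e^{-2}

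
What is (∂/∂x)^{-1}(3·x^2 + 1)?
x^{3} + x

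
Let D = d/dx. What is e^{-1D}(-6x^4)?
- 6 x^{4} + 24 x^{3} - 36 x^{2} + 24 x - 6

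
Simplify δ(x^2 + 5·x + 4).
\frac{\delta(x + 1) + \delta(x + 4)}{3}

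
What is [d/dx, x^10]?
10 x^{9}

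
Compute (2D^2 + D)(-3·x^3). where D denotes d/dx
9 x \left(- x - 4\right)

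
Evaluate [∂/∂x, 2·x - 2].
2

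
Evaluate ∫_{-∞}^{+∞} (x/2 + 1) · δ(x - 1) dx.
\frac{3}{2}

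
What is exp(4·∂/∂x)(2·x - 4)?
2 x + 4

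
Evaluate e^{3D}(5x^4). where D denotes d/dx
5 x^{4} + 60 x^{3} + 270 x^{2} + 540 x + 405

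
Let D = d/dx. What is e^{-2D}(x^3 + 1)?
x^{3} - 6 x^{2} + 12 x - 7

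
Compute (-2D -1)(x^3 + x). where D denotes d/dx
- x^{3} - 6 x^{2} - x - 2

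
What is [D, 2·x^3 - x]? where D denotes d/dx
6 x^{2} - 1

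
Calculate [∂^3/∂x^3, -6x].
-18\frac{d^{2}}{dx^{2}}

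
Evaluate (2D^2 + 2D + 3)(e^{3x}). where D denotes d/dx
27 e^{3 x}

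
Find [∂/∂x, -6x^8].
- 48 x^{7}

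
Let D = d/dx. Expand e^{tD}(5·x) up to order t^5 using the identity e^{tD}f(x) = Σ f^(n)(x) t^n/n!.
5 t + 5 x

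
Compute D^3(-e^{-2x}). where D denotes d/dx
8 e^{- 2 x}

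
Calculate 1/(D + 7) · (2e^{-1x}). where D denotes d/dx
\frac{e^{- x}}{3}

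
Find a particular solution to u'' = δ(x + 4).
\frac{|x + 4|}{2}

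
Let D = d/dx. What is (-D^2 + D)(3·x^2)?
6 x - 6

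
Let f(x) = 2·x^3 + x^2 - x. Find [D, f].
6 x^{2} + 2 x - 1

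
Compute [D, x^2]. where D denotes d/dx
2 x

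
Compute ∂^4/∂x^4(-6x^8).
- 10080 x^{4}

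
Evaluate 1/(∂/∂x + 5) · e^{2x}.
\frac{e^{2 x}}{7}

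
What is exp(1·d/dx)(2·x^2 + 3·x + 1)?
2 x^{2} + 7 x + 6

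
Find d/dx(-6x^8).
- 48 x^{7}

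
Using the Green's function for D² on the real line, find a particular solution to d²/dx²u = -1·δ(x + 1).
-\frac{|x + 1|}{2}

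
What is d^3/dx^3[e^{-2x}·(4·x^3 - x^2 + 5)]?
4 \left(- 8 x^{3} + 38 x^{2} - 42 x - 1\right) e^{- 2 x}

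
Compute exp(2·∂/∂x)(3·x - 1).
3 x + 5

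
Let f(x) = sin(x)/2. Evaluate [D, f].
\frac{\cos{\left(x \right)}}{2}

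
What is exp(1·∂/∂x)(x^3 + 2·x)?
x^{3} + 3 x^{2} + 5 x + 3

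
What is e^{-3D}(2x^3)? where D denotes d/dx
2 x^{3} - 18 x^{2} + 54 x - 54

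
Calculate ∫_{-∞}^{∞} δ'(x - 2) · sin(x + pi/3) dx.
- \cos{\left(\frac{\pi}{3} + 2 \right)}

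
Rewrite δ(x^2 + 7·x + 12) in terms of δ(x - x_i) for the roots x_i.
\frac{\delta(x + 4) + \delta(x + 3)}{1}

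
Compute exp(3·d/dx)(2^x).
2^{x + 3}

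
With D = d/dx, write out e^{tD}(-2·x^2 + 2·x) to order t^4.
- 2 t^{2} - 2 t \left(2 x - 1\right) - 2 x^{2} + 2 x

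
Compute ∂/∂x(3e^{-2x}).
- 6 e^{- 2 x}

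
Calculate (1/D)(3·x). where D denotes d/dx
\frac{3 x^{2}}{2}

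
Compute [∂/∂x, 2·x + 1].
2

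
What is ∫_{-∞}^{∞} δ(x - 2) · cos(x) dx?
\cos{\left(2 \right)}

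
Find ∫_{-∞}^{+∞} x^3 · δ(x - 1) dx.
1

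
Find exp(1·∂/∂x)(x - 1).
x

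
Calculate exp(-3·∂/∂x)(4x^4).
4 x^{4} - 48 x^{3} + 216 x^{2} - 432 x + 324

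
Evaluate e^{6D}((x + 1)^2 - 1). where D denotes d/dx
x^{2} + 14 x + 48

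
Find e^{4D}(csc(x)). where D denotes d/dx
\csc{\left(x + 4 \right)}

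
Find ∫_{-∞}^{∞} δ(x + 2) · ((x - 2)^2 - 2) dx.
14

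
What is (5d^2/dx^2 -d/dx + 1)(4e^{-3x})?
196 e^{- 3 x}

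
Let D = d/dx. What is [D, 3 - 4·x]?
-4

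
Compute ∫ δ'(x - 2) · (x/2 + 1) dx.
- \frac{1}{2}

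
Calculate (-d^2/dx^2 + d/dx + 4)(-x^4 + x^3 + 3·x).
- 4 x^{4} + 15 x^{2} + 6 x + 3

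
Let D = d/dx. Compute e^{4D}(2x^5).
2 x^{5} + 40 x^{4} + 320 x^{3} + 1280 x^{2} + 2560 x + 2048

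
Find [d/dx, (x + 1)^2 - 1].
2 x + 2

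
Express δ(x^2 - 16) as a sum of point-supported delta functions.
\frac{\delta(x + 4) + \delta(x - 4)}{8}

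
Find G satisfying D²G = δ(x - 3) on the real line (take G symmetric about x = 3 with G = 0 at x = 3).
\frac{|x - 3|}{2}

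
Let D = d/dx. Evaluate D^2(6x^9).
432 x^{7}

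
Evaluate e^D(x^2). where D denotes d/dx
x^{2} + 2 x + 1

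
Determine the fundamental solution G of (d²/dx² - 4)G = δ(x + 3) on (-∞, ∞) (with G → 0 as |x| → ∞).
-\frac{e^{-2|x + 3|}}{4}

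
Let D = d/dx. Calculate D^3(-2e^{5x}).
- 250 e^{5 x}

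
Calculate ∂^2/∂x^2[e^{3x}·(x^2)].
\left(9 x^{2} + 12 x + 2\right) e^{3 x}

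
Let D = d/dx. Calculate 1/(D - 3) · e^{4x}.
e^{4 x}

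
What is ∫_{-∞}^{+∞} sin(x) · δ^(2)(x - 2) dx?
- \sin{\left(2 \right)}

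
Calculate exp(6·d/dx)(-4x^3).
- 4 x^{3} - 72 x^{2} - 432 x - 864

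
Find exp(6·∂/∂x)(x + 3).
x + 9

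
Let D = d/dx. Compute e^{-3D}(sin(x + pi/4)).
\sin{\left(x - 3 + \frac{\pi}{4} \right)}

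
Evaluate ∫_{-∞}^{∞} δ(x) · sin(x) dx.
0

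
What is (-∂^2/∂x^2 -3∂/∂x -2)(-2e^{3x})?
40 e^{3 x}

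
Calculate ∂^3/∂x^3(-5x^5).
- 300 x^{2}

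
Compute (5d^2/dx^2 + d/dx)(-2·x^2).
- 4 x - 20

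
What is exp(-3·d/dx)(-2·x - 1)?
5 - 2 x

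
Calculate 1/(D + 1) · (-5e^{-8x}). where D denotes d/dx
\frac{5 e^{- 8 x}}{7}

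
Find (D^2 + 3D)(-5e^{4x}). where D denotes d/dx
- 140 e^{4 x}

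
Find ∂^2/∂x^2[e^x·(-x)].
\left(- x - 2\right) e^{x}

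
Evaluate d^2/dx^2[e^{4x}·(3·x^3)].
6 x \left(8 x^{2} + 12 x + 3\right) e^{4 x}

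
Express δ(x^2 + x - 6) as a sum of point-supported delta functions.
\frac{\delta(x + 3) + \delta(x - 2)}{5}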